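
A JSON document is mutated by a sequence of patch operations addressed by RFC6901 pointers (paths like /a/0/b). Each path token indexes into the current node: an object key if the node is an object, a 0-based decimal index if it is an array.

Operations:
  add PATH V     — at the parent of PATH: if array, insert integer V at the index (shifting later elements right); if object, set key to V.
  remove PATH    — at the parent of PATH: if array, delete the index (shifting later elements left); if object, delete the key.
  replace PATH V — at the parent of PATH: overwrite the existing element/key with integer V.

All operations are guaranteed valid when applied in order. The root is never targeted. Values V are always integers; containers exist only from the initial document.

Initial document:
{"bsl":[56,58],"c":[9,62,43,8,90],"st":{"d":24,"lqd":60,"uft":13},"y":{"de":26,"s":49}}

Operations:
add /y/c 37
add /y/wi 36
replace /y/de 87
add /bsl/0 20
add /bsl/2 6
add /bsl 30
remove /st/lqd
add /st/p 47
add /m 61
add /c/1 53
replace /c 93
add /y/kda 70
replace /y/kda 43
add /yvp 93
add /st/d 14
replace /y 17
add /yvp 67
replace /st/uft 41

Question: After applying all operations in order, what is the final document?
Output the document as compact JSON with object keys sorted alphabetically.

Answer: {"bsl":30,"c":93,"m":61,"st":{"d":14,"p":47,"uft":41},"y":17,"yvp":67}

Derivation:
After op 1 (add /y/c 37): {"bsl":[56,58],"c":[9,62,43,8,90],"st":{"d":24,"lqd":60,"uft":13},"y":{"c":37,"de":26,"s":49}}
After op 2 (add /y/wi 36): {"bsl":[56,58],"c":[9,62,43,8,90],"st":{"d":24,"lqd":60,"uft":13},"y":{"c":37,"de":26,"s":49,"wi":36}}
After op 3 (replace /y/de 87): {"bsl":[56,58],"c":[9,62,43,8,90],"st":{"d":24,"lqd":60,"uft":13},"y":{"c":37,"de":87,"s":49,"wi":36}}
After op 4 (add /bsl/0 20): {"bsl":[20,56,58],"c":[9,62,43,8,90],"st":{"d":24,"lqd":60,"uft":13},"y":{"c":37,"de":87,"s":49,"wi":36}}
After op 5 (add /bsl/2 6): {"bsl":[20,56,6,58],"c":[9,62,43,8,90],"st":{"d":24,"lqd":60,"uft":13},"y":{"c":37,"de":87,"s":49,"wi":36}}
After op 6 (add /bsl 30): {"bsl":30,"c":[9,62,43,8,90],"st":{"d":24,"lqd":60,"uft":13},"y":{"c":37,"de":87,"s":49,"wi":36}}
After op 7 (remove /st/lqd): {"bsl":30,"c":[9,62,43,8,90],"st":{"d":24,"uft":13},"y":{"c":37,"de":87,"s":49,"wi":36}}
After op 8 (add /st/p 47): {"bsl":30,"c":[9,62,43,8,90],"st":{"d":24,"p":47,"uft":13},"y":{"c":37,"de":87,"s":49,"wi":36}}
After op 9 (add /m 61): {"bsl":30,"c":[9,62,43,8,90],"m":61,"st":{"d":24,"p":47,"uft":13},"y":{"c":37,"de":87,"s":49,"wi":36}}
After op 10 (add /c/1 53): {"bsl":30,"c":[9,53,62,43,8,90],"m":61,"st":{"d":24,"p":47,"uft":13},"y":{"c":37,"de":87,"s":49,"wi":36}}
After op 11 (replace /c 93): {"bsl":30,"c":93,"m":61,"st":{"d":24,"p":47,"uft":13},"y":{"c":37,"de":87,"s":49,"wi":36}}
After op 12 (add /y/kda 70): {"bsl":30,"c":93,"m":61,"st":{"d":24,"p":47,"uft":13},"y":{"c":37,"de":87,"kda":70,"s":49,"wi":36}}
After op 13 (replace /y/kda 43): {"bsl":30,"c":93,"m":61,"st":{"d":24,"p":47,"uft":13},"y":{"c":37,"de":87,"kda":43,"s":49,"wi":36}}
After op 14 (add /yvp 93): {"bsl":30,"c":93,"m":61,"st":{"d":24,"p":47,"uft":13},"y":{"c":37,"de":87,"kda":43,"s":49,"wi":36},"yvp":93}
After op 15 (add /st/d 14): {"bsl":30,"c":93,"m":61,"st":{"d":14,"p":47,"uft":13},"y":{"c":37,"de":87,"kda":43,"s":49,"wi":36},"yvp":93}
After op 16 (replace /y 17): {"bsl":30,"c":93,"m":61,"st":{"d":14,"p":47,"uft":13},"y":17,"yvp":93}
After op 17 (add /yvp 67): {"bsl":30,"c":93,"m":61,"st":{"d":14,"p":47,"uft":13},"y":17,"yvp":67}
After op 18 (replace /st/uft 41): {"bsl":30,"c":93,"m":61,"st":{"d":14,"p":47,"uft":41},"y":17,"yvp":67}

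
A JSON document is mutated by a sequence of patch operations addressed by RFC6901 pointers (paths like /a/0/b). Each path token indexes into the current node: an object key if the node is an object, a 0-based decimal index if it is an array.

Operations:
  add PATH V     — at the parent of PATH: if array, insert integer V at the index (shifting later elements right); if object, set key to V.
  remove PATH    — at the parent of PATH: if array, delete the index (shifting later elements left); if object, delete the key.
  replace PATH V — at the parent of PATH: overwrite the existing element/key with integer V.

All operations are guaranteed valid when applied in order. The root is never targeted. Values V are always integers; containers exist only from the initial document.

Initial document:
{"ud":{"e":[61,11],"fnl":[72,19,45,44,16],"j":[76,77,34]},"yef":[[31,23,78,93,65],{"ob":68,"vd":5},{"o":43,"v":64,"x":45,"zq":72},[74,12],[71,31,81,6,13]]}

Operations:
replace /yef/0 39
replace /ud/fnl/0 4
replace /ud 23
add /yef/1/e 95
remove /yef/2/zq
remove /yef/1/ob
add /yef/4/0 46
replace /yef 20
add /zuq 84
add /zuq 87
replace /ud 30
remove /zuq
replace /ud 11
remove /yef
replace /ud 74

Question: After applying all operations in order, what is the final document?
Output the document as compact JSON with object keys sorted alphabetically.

Answer: {"ud":74}

Derivation:
After op 1 (replace /yef/0 39): {"ud":{"e":[61,11],"fnl":[72,19,45,44,16],"j":[76,77,34]},"yef":[39,{"ob":68,"vd":5},{"o":43,"v":64,"x":45,"zq":72},[74,12],[71,31,81,6,13]]}
After op 2 (replace /ud/fnl/0 4): {"ud":{"e":[61,11],"fnl":[4,19,45,44,16],"j":[76,77,34]},"yef":[39,{"ob":68,"vd":5},{"o":43,"v":64,"x":45,"zq":72},[74,12],[71,31,81,6,13]]}
After op 3 (replace /ud 23): {"ud":23,"yef":[39,{"ob":68,"vd":5},{"o":43,"v":64,"x":45,"zq":72},[74,12],[71,31,81,6,13]]}
After op 4 (add /yef/1/e 95): {"ud":23,"yef":[39,{"e":95,"ob":68,"vd":5},{"o":43,"v":64,"x":45,"zq":72},[74,12],[71,31,81,6,13]]}
After op 5 (remove /yef/2/zq): {"ud":23,"yef":[39,{"e":95,"ob":68,"vd":5},{"o":43,"v":64,"x":45},[74,12],[71,31,81,6,13]]}
After op 6 (remove /yef/1/ob): {"ud":23,"yef":[39,{"e":95,"vd":5},{"o":43,"v":64,"x":45},[74,12],[71,31,81,6,13]]}
After op 7 (add /yef/4/0 46): {"ud":23,"yef":[39,{"e":95,"vd":5},{"o":43,"v":64,"x":45},[74,12],[46,71,31,81,6,13]]}
After op 8 (replace /yef 20): {"ud":23,"yef":20}
After op 9 (add /zuq 84): {"ud":23,"yef":20,"zuq":84}
After op 10 (add /zuq 87): {"ud":23,"yef":20,"zuq":87}
After op 11 (replace /ud 30): {"ud":30,"yef":20,"zuq":87}
After op 12 (remove /zuq): {"ud":30,"yef":20}
After op 13 (replace /ud 11): {"ud":11,"yef":20}
After op 14 (remove /yef): {"ud":11}
After op 15 (replace /ud 74): {"ud":74}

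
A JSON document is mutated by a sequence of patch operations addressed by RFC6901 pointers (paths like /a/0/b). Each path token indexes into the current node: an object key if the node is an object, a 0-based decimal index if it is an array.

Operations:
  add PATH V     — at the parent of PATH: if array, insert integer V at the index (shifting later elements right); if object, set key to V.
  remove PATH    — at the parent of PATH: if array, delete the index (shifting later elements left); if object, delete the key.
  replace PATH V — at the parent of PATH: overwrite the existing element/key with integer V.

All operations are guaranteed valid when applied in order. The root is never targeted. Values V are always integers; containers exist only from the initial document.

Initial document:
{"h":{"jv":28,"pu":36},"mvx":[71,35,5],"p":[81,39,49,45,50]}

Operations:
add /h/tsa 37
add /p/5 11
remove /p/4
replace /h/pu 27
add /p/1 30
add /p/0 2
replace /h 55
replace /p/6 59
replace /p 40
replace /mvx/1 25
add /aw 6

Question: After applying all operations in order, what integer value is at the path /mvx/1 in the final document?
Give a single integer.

After op 1 (add /h/tsa 37): {"h":{"jv":28,"pu":36,"tsa":37},"mvx":[71,35,5],"p":[81,39,49,45,50]}
After op 2 (add /p/5 11): {"h":{"jv":28,"pu":36,"tsa":37},"mvx":[71,35,5],"p":[81,39,49,45,50,11]}
After op 3 (remove /p/4): {"h":{"jv":28,"pu":36,"tsa":37},"mvx":[71,35,5],"p":[81,39,49,45,11]}
After op 4 (replace /h/pu 27): {"h":{"jv":28,"pu":27,"tsa":37},"mvx":[71,35,5],"p":[81,39,49,45,11]}
After op 5 (add /p/1 30): {"h":{"jv":28,"pu":27,"tsa":37},"mvx":[71,35,5],"p":[81,30,39,49,45,11]}
After op 6 (add /p/0 2): {"h":{"jv":28,"pu":27,"tsa":37},"mvx":[71,35,5],"p":[2,81,30,39,49,45,11]}
After op 7 (replace /h 55): {"h":55,"mvx":[71,35,5],"p":[2,81,30,39,49,45,11]}
After op 8 (replace /p/6 59): {"h":55,"mvx":[71,35,5],"p":[2,81,30,39,49,45,59]}
After op 9 (replace /p 40): {"h":55,"mvx":[71,35,5],"p":40}
After op 10 (replace /mvx/1 25): {"h":55,"mvx":[71,25,5],"p":40}
After op 11 (add /aw 6): {"aw":6,"h":55,"mvx":[71,25,5],"p":40}
Value at /mvx/1: 25

Answer: 25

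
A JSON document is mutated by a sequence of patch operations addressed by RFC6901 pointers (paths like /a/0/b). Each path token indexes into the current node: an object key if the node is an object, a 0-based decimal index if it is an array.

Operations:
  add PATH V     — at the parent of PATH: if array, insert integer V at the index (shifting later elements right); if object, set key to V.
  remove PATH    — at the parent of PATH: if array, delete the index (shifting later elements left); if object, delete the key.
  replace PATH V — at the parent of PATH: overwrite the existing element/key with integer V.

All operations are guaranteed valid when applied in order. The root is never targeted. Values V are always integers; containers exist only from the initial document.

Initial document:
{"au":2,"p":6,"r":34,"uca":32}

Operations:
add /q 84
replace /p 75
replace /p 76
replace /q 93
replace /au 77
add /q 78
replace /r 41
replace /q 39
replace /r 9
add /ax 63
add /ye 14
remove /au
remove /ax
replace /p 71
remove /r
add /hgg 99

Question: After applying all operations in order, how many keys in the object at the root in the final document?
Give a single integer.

After op 1 (add /q 84): {"au":2,"p":6,"q":84,"r":34,"uca":32}
After op 2 (replace /p 75): {"au":2,"p":75,"q":84,"r":34,"uca":32}
After op 3 (replace /p 76): {"au":2,"p":76,"q":84,"r":34,"uca":32}
After op 4 (replace /q 93): {"au":2,"p":76,"q":93,"r":34,"uca":32}
After op 5 (replace /au 77): {"au":77,"p":76,"q":93,"r":34,"uca":32}
After op 6 (add /q 78): {"au":77,"p":76,"q":78,"r":34,"uca":32}
After op 7 (replace /r 41): {"au":77,"p":76,"q":78,"r":41,"uca":32}
After op 8 (replace /q 39): {"au":77,"p":76,"q":39,"r":41,"uca":32}
After op 9 (replace /r 9): {"au":77,"p":76,"q":39,"r":9,"uca":32}
After op 10 (add /ax 63): {"au":77,"ax":63,"p":76,"q":39,"r":9,"uca":32}
After op 11 (add /ye 14): {"au":77,"ax":63,"p":76,"q":39,"r":9,"uca":32,"ye":14}
After op 12 (remove /au): {"ax":63,"p":76,"q":39,"r":9,"uca":32,"ye":14}
After op 13 (remove /ax): {"p":76,"q":39,"r":9,"uca":32,"ye":14}
After op 14 (replace /p 71): {"p":71,"q":39,"r":9,"uca":32,"ye":14}
After op 15 (remove /r): {"p":71,"q":39,"uca":32,"ye":14}
After op 16 (add /hgg 99): {"hgg":99,"p":71,"q":39,"uca":32,"ye":14}
Size at the root: 5

Answer: 5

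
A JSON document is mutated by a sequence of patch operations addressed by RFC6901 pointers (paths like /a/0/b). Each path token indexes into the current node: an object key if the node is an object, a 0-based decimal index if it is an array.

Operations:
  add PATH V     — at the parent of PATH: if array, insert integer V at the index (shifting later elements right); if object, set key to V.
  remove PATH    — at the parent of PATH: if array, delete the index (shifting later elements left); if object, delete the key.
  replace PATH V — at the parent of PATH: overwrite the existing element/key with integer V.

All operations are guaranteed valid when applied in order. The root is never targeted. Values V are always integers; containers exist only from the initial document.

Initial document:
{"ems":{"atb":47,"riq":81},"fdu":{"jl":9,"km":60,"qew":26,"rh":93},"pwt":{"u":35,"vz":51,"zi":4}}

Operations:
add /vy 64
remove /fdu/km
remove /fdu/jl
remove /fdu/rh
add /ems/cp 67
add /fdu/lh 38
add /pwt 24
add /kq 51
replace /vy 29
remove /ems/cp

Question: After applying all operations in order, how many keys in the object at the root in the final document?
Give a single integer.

After op 1 (add /vy 64): {"ems":{"atb":47,"riq":81},"fdu":{"jl":9,"km":60,"qew":26,"rh":93},"pwt":{"u":35,"vz":51,"zi":4},"vy":64}
After op 2 (remove /fdu/km): {"ems":{"atb":47,"riq":81},"fdu":{"jl":9,"qew":26,"rh":93},"pwt":{"u":35,"vz":51,"zi":4},"vy":64}
After op 3 (remove /fdu/jl): {"ems":{"atb":47,"riq":81},"fdu":{"qew":26,"rh":93},"pwt":{"u":35,"vz":51,"zi":4},"vy":64}
After op 4 (remove /fdu/rh): {"ems":{"atb":47,"riq":81},"fdu":{"qew":26},"pwt":{"u":35,"vz":51,"zi":4},"vy":64}
After op 5 (add /ems/cp 67): {"ems":{"atb":47,"cp":67,"riq":81},"fdu":{"qew":26},"pwt":{"u":35,"vz":51,"zi":4},"vy":64}
After op 6 (add /fdu/lh 38): {"ems":{"atb":47,"cp":67,"riq":81},"fdu":{"lh":38,"qew":26},"pwt":{"u":35,"vz":51,"zi":4},"vy":64}
After op 7 (add /pwt 24): {"ems":{"atb":47,"cp":67,"riq":81},"fdu":{"lh":38,"qew":26},"pwt":24,"vy":64}
After op 8 (add /kq 51): {"ems":{"atb":47,"cp":67,"riq":81},"fdu":{"lh":38,"qew":26},"kq":51,"pwt":24,"vy":64}
After op 9 (replace /vy 29): {"ems":{"atb":47,"cp":67,"riq":81},"fdu":{"lh":38,"qew":26},"kq":51,"pwt":24,"vy":29}
After op 10 (remove /ems/cp): {"ems":{"atb":47,"riq":81},"fdu":{"lh":38,"qew":26},"kq":51,"pwt":24,"vy":29}
Size at the root: 5

Answer: 5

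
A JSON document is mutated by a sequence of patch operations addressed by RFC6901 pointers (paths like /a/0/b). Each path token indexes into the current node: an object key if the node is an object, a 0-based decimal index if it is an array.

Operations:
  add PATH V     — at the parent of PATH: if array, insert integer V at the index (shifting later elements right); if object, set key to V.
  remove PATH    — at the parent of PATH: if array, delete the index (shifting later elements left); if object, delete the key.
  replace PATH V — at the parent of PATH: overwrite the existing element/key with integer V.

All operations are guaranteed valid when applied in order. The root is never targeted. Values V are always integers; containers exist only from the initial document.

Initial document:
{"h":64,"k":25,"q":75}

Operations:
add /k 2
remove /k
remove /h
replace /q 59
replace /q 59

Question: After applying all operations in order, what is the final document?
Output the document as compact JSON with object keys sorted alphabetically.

Answer: {"q":59}

Derivation:
After op 1 (add /k 2): {"h":64,"k":2,"q":75}
After op 2 (remove /k): {"h":64,"q":75}
After op 3 (remove /h): {"q":75}
After op 4 (replace /q 59): {"q":59}
After op 5 (replace /q 59): {"q":59}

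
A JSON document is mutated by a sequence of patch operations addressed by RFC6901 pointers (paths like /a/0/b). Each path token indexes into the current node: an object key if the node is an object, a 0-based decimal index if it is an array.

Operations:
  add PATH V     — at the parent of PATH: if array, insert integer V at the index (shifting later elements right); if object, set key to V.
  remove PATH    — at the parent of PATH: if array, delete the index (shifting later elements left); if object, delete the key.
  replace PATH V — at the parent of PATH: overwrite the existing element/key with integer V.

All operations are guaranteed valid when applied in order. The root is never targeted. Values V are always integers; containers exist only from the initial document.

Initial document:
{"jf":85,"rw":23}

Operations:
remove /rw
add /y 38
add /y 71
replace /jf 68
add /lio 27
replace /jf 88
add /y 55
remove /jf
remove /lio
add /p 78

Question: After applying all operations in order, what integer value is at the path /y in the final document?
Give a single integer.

After op 1 (remove /rw): {"jf":85}
After op 2 (add /y 38): {"jf":85,"y":38}
After op 3 (add /y 71): {"jf":85,"y":71}
After op 4 (replace /jf 68): {"jf":68,"y":71}
After op 5 (add /lio 27): {"jf":68,"lio":27,"y":71}
After op 6 (replace /jf 88): {"jf":88,"lio":27,"y":71}
After op 7 (add /y 55): {"jf":88,"lio":27,"y":55}
After op 8 (remove /jf): {"lio":27,"y":55}
After op 9 (remove /lio): {"y":55}
After op 10 (add /p 78): {"p":78,"y":55}
Value at /y: 55

Answer: 55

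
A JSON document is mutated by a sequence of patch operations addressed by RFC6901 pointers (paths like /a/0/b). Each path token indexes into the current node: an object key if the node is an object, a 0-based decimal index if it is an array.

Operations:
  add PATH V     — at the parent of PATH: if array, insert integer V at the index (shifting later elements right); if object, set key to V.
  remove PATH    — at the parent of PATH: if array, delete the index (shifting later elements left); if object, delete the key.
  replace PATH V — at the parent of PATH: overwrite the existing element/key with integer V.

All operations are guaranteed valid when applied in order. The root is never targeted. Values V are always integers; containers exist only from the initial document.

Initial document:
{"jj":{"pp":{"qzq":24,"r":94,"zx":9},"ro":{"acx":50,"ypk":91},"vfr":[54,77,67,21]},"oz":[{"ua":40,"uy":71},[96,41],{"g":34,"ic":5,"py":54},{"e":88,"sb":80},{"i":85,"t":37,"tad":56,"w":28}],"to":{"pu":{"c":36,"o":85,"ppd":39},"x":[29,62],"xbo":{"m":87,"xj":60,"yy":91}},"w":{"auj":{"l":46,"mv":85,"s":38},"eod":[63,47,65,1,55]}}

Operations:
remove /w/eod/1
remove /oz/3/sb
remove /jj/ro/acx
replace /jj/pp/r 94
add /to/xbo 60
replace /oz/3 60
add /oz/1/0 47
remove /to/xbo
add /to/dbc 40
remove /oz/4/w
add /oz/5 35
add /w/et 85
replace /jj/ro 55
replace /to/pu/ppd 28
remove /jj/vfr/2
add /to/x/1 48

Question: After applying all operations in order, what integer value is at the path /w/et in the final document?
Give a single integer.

Answer: 85

Derivation:
After op 1 (remove /w/eod/1): {"jj":{"pp":{"qzq":24,"r":94,"zx":9},"ro":{"acx":50,"ypk":91},"vfr":[54,77,67,21]},"oz":[{"ua":40,"uy":71},[96,41],{"g":34,"ic":5,"py":54},{"e":88,"sb":80},{"i":85,"t":37,"tad":56,"w":28}],"to":{"pu":{"c":36,"o":85,"ppd":39},"x":[29,62],"xbo":{"m":87,"xj":60,"yy":91}},"w":{"auj":{"l":46,"mv":85,"s":38},"eod":[63,65,1,55]}}
After op 2 (remove /oz/3/sb): {"jj":{"pp":{"qzq":24,"r":94,"zx":9},"ro":{"acx":50,"ypk":91},"vfr":[54,77,67,21]},"oz":[{"ua":40,"uy":71},[96,41],{"g":34,"ic":5,"py":54},{"e":88},{"i":85,"t":37,"tad":56,"w":28}],"to":{"pu":{"c":36,"o":85,"ppd":39},"x":[29,62],"xbo":{"m":87,"xj":60,"yy":91}},"w":{"auj":{"l":46,"mv":85,"s":38},"eod":[63,65,1,55]}}
After op 3 (remove /jj/ro/acx): {"jj":{"pp":{"qzq":24,"r":94,"zx":9},"ro":{"ypk":91},"vfr":[54,77,67,21]},"oz":[{"ua":40,"uy":71},[96,41],{"g":34,"ic":5,"py":54},{"e":88},{"i":85,"t":37,"tad":56,"w":28}],"to":{"pu":{"c":36,"o":85,"ppd":39},"x":[29,62],"xbo":{"m":87,"xj":60,"yy":91}},"w":{"auj":{"l":46,"mv":85,"s":38},"eod":[63,65,1,55]}}
After op 4 (replace /jj/pp/r 94): {"jj":{"pp":{"qzq":24,"r":94,"zx":9},"ro":{"ypk":91},"vfr":[54,77,67,21]},"oz":[{"ua":40,"uy":71},[96,41],{"g":34,"ic":5,"py":54},{"e":88},{"i":85,"t":37,"tad":56,"w":28}],"to":{"pu":{"c":36,"o":85,"ppd":39},"x":[29,62],"xbo":{"m":87,"xj":60,"yy":91}},"w":{"auj":{"l":46,"mv":85,"s":38},"eod":[63,65,1,55]}}
After op 5 (add /to/xbo 60): {"jj":{"pp":{"qzq":24,"r":94,"zx":9},"ro":{"ypk":91},"vfr":[54,77,67,21]},"oz":[{"ua":40,"uy":71},[96,41],{"g":34,"ic":5,"py":54},{"e":88},{"i":85,"t":37,"tad":56,"w":28}],"to":{"pu":{"c":36,"o":85,"ppd":39},"x":[29,62],"xbo":60},"w":{"auj":{"l":46,"mv":85,"s":38},"eod":[63,65,1,55]}}
After op 6 (replace /oz/3 60): {"jj":{"pp":{"qzq":24,"r":94,"zx":9},"ro":{"ypk":91},"vfr":[54,77,67,21]},"oz":[{"ua":40,"uy":71},[96,41],{"g":34,"ic":5,"py":54},60,{"i":85,"t":37,"tad":56,"w":28}],"to":{"pu":{"c":36,"o":85,"ppd":39},"x":[29,62],"xbo":60},"w":{"auj":{"l":46,"mv":85,"s":38},"eod":[63,65,1,55]}}
After op 7 (add /oz/1/0 47): {"jj":{"pp":{"qzq":24,"r":94,"zx":9},"ro":{"ypk":91},"vfr":[54,77,67,21]},"oz":[{"ua":40,"uy":71},[47,96,41],{"g":34,"ic":5,"py":54},60,{"i":85,"t":37,"tad":56,"w":28}],"to":{"pu":{"c":36,"o":85,"ppd":39},"x":[29,62],"xbo":60},"w":{"auj":{"l":46,"mv":85,"s":38},"eod":[63,65,1,55]}}
After op 8 (remove /to/xbo): {"jj":{"pp":{"qzq":24,"r":94,"zx":9},"ro":{"ypk":91},"vfr":[54,77,67,21]},"oz":[{"ua":40,"uy":71},[47,96,41],{"g":34,"ic":5,"py":54},60,{"i":85,"t":37,"tad":56,"w":28}],"to":{"pu":{"c":36,"o":85,"ppd":39},"x":[29,62]},"w":{"auj":{"l":46,"mv":85,"s":38},"eod":[63,65,1,55]}}
After op 9 (add /to/dbc 40): {"jj":{"pp":{"qzq":24,"r":94,"zx":9},"ro":{"ypk":91},"vfr":[54,77,67,21]},"oz":[{"ua":40,"uy":71},[47,96,41],{"g":34,"ic":5,"py":54},60,{"i":85,"t":37,"tad":56,"w":28}],"to":{"dbc":40,"pu":{"c":36,"o":85,"ppd":39},"x":[29,62]},"w":{"auj":{"l":46,"mv":85,"s":38},"eod":[63,65,1,55]}}
After op 10 (remove /oz/4/w): {"jj":{"pp":{"qzq":24,"r":94,"zx":9},"ro":{"ypk":91},"vfr":[54,77,67,21]},"oz":[{"ua":40,"uy":71},[47,96,41],{"g":34,"ic":5,"py":54},60,{"i":85,"t":37,"tad":56}],"to":{"dbc":40,"pu":{"c":36,"o":85,"ppd":39},"x":[29,62]},"w":{"auj":{"l":46,"mv":85,"s":38},"eod":[63,65,1,55]}}
After op 11 (add /oz/5 35): {"jj":{"pp":{"qzq":24,"r":94,"zx":9},"ro":{"ypk":91},"vfr":[54,77,67,21]},"oz":[{"ua":40,"uy":71},[47,96,41],{"g":34,"ic":5,"py":54},60,{"i":85,"t":37,"tad":56},35],"to":{"dbc":40,"pu":{"c":36,"o":85,"ppd":39},"x":[29,62]},"w":{"auj":{"l":46,"mv":85,"s":38},"eod":[63,65,1,55]}}
After op 12 (add /w/et 85): {"jj":{"pp":{"qzq":24,"r":94,"zx":9},"ro":{"ypk":91},"vfr":[54,77,67,21]},"oz":[{"ua":40,"uy":71},[47,96,41],{"g":34,"ic":5,"py":54},60,{"i":85,"t":37,"tad":56},35],"to":{"dbc":40,"pu":{"c":36,"o":85,"ppd":39},"x":[29,62]},"w":{"auj":{"l":46,"mv":85,"s":38},"eod":[63,65,1,55],"et":85}}
After op 13 (replace /jj/ro 55): {"jj":{"pp":{"qzq":24,"r":94,"zx":9},"ro":55,"vfr":[54,77,67,21]},"oz":[{"ua":40,"uy":71},[47,96,41],{"g":34,"ic":5,"py":54},60,{"i":85,"t":37,"tad":56},35],"to":{"dbc":40,"pu":{"c":36,"o":85,"ppd":39},"x":[29,62]},"w":{"auj":{"l":46,"mv":85,"s":38},"eod":[63,65,1,55],"et":85}}
After op 14 (replace /to/pu/ppd 28): {"jj":{"pp":{"qzq":24,"r":94,"zx":9},"ro":55,"vfr":[54,77,67,21]},"oz":[{"ua":40,"uy":71},[47,96,41],{"g":34,"ic":5,"py":54},60,{"i":85,"t":37,"tad":56},35],"to":{"dbc":40,"pu":{"c":36,"o":85,"ppd":28},"x":[29,62]},"w":{"auj":{"l":46,"mv":85,"s":38},"eod":[63,65,1,55],"et":85}}
After op 15 (remove /jj/vfr/2): {"jj":{"pp":{"qzq":24,"r":94,"zx":9},"ro":55,"vfr":[54,77,21]},"oz":[{"ua":40,"uy":71},[47,96,41],{"g":34,"ic":5,"py":54},60,{"i":85,"t":37,"tad":56},35],"to":{"dbc":40,"pu":{"c":36,"o":85,"ppd":28},"x":[29,62]},"w":{"auj":{"l":46,"mv":85,"s":38},"eod":[63,65,1,55],"et":85}}
After op 16 (add /to/x/1 48): {"jj":{"pp":{"qzq":24,"r":94,"zx":9},"ro":55,"vfr":[54,77,21]},"oz":[{"ua":40,"uy":71},[47,96,41],{"g":34,"ic":5,"py":54},60,{"i":85,"t":37,"tad":56},35],"to":{"dbc":40,"pu":{"c":36,"o":85,"ppd":28},"x":[29,48,62]},"w":{"auj":{"l":46,"mv":85,"s":38},"eod":[63,65,1,55],"et":85}}
Value at /w/et: 85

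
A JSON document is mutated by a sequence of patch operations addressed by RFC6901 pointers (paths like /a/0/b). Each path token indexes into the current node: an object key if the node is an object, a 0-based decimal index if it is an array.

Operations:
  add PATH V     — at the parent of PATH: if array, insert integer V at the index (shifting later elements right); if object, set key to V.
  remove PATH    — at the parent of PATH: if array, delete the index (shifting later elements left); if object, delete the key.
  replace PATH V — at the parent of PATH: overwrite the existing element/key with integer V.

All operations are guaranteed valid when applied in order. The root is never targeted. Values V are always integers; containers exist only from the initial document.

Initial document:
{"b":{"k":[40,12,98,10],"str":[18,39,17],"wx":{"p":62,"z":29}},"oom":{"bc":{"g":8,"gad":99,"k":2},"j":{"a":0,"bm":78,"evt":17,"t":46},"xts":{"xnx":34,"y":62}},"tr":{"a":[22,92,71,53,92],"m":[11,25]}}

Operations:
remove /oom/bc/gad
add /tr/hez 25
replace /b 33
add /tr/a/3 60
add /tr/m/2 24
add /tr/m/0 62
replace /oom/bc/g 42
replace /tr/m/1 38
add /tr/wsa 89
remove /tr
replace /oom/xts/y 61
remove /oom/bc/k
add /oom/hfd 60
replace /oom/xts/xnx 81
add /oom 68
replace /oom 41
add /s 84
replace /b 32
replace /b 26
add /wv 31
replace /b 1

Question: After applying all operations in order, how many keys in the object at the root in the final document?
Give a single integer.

Answer: 4

Derivation:
After op 1 (remove /oom/bc/gad): {"b":{"k":[40,12,98,10],"str":[18,39,17],"wx":{"p":62,"z":29}},"oom":{"bc":{"g":8,"k":2},"j":{"a":0,"bm":78,"evt":17,"t":46},"xts":{"xnx":34,"y":62}},"tr":{"a":[22,92,71,53,92],"m":[11,25]}}
After op 2 (add /tr/hez 25): {"b":{"k":[40,12,98,10],"str":[18,39,17],"wx":{"p":62,"z":29}},"oom":{"bc":{"g":8,"k":2},"j":{"a":0,"bm":78,"evt":17,"t":46},"xts":{"xnx":34,"y":62}},"tr":{"a":[22,92,71,53,92],"hez":25,"m":[11,25]}}
After op 3 (replace /b 33): {"b":33,"oom":{"bc":{"g":8,"k":2},"j":{"a":0,"bm":78,"evt":17,"t":46},"xts":{"xnx":34,"y":62}},"tr":{"a":[22,92,71,53,92],"hez":25,"m":[11,25]}}
After op 4 (add /tr/a/3 60): {"b":33,"oom":{"bc":{"g":8,"k":2},"j":{"a":0,"bm":78,"evt":17,"t":46},"xts":{"xnx":34,"y":62}},"tr":{"a":[22,92,71,60,53,92],"hez":25,"m":[11,25]}}
After op 5 (add /tr/m/2 24): {"b":33,"oom":{"bc":{"g":8,"k":2},"j":{"a":0,"bm":78,"evt":17,"t":46},"xts":{"xnx":34,"y":62}},"tr":{"a":[22,92,71,60,53,92],"hez":25,"m":[11,25,24]}}
After op 6 (add /tr/m/0 62): {"b":33,"oom":{"bc":{"g":8,"k":2},"j":{"a":0,"bm":78,"evt":17,"t":46},"xts":{"xnx":34,"y":62}},"tr":{"a":[22,92,71,60,53,92],"hez":25,"m":[62,11,25,24]}}
After op 7 (replace /oom/bc/g 42): {"b":33,"oom":{"bc":{"g":42,"k":2},"j":{"a":0,"bm":78,"evt":17,"t":46},"xts":{"xnx":34,"y":62}},"tr":{"a":[22,92,71,60,53,92],"hez":25,"m":[62,11,25,24]}}
After op 8 (replace /tr/m/1 38): {"b":33,"oom":{"bc":{"g":42,"k":2},"j":{"a":0,"bm":78,"evt":17,"t":46},"xts":{"xnx":34,"y":62}},"tr":{"a":[22,92,71,60,53,92],"hez":25,"m":[62,38,25,24]}}
After op 9 (add /tr/wsa 89): {"b":33,"oom":{"bc":{"g":42,"k":2},"j":{"a":0,"bm":78,"evt":17,"t":46},"xts":{"xnx":34,"y":62}},"tr":{"a":[22,92,71,60,53,92],"hez":25,"m":[62,38,25,24],"wsa":89}}
After op 10 (remove /tr): {"b":33,"oom":{"bc":{"g":42,"k":2},"j":{"a":0,"bm":78,"evt":17,"t":46},"xts":{"xnx":34,"y":62}}}
After op 11 (replace /oom/xts/y 61): {"b":33,"oom":{"bc":{"g":42,"k":2},"j":{"a":0,"bm":78,"evt":17,"t":46},"xts":{"xnx":34,"y":61}}}
After op 12 (remove /oom/bc/k): {"b":33,"oom":{"bc":{"g":42},"j":{"a":0,"bm":78,"evt":17,"t":46},"xts":{"xnx":34,"y":61}}}
After op 13 (add /oom/hfd 60): {"b":33,"oom":{"bc":{"g":42},"hfd":60,"j":{"a":0,"bm":78,"evt":17,"t":46},"xts":{"xnx":34,"y":61}}}
After op 14 (replace /oom/xts/xnx 81): {"b":33,"oom":{"bc":{"g":42},"hfd":60,"j":{"a":0,"bm":78,"evt":17,"t":46},"xts":{"xnx":81,"y":61}}}
After op 15 (add /oom 68): {"b":33,"oom":68}
After op 16 (replace /oom 41): {"b":33,"oom":41}
After op 17 (add /s 84): {"b":33,"oom":41,"s":84}
After op 18 (replace /b 32): {"b":32,"oom":41,"s":84}
After op 19 (replace /b 26): {"b":26,"oom":41,"s":84}
After op 20 (add /wv 31): {"b":26,"oom":41,"s":84,"wv":31}
After op 21 (replace /b 1): {"b":1,"oom":41,"s":84,"wv":31}
Size at the root: 4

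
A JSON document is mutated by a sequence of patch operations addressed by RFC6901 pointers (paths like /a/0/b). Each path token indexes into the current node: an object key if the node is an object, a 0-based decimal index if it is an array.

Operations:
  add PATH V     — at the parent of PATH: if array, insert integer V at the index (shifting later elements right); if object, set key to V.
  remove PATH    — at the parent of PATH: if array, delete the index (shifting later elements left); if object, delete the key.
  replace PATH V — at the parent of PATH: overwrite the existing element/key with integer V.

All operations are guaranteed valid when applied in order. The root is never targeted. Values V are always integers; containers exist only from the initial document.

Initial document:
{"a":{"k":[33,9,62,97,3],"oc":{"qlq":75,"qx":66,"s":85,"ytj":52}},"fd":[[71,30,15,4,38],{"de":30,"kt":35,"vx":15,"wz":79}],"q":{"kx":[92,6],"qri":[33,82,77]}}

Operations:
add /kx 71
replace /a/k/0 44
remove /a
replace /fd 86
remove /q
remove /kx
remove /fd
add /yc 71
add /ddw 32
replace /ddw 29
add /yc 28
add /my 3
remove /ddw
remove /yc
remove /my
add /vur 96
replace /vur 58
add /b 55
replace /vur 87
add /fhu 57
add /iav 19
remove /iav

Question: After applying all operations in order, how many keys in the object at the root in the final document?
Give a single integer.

Answer: 3

Derivation:
After op 1 (add /kx 71): {"a":{"k":[33,9,62,97,3],"oc":{"qlq":75,"qx":66,"s":85,"ytj":52}},"fd":[[71,30,15,4,38],{"de":30,"kt":35,"vx":15,"wz":79}],"kx":71,"q":{"kx":[92,6],"qri":[33,82,77]}}
After op 2 (replace /a/k/0 44): {"a":{"k":[44,9,62,97,3],"oc":{"qlq":75,"qx":66,"s":85,"ytj":52}},"fd":[[71,30,15,4,38],{"de":30,"kt":35,"vx":15,"wz":79}],"kx":71,"q":{"kx":[92,6],"qri":[33,82,77]}}
After op 3 (remove /a): {"fd":[[71,30,15,4,38],{"de":30,"kt":35,"vx":15,"wz":79}],"kx":71,"q":{"kx":[92,6],"qri":[33,82,77]}}
After op 4 (replace /fd 86): {"fd":86,"kx":71,"q":{"kx":[92,6],"qri":[33,82,77]}}
After op 5 (remove /q): {"fd":86,"kx":71}
After op 6 (remove /kx): {"fd":86}
After op 7 (remove /fd): {}
After op 8 (add /yc 71): {"yc":71}
After op 9 (add /ddw 32): {"ddw":32,"yc":71}
After op 10 (replace /ddw 29): {"ddw":29,"yc":71}
After op 11 (add /yc 28): {"ddw":29,"yc":28}
After op 12 (add /my 3): {"ddw":29,"my":3,"yc":28}
After op 13 (remove /ddw): {"my":3,"yc":28}
After op 14 (remove /yc): {"my":3}
After op 15 (remove /my): {}
After op 16 (add /vur 96): {"vur":96}
After op 17 (replace /vur 58): {"vur":58}
After op 18 (add /b 55): {"b":55,"vur":58}
After op 19 (replace /vur 87): {"b":55,"vur":87}
After op 20 (add /fhu 57): {"b":55,"fhu":57,"vur":87}
After op 21 (add /iav 19): {"b":55,"fhu":57,"iav":19,"vur":87}
After op 22 (remove /iav): {"b":55,"fhu":57,"vur":87}
Size at the root: 3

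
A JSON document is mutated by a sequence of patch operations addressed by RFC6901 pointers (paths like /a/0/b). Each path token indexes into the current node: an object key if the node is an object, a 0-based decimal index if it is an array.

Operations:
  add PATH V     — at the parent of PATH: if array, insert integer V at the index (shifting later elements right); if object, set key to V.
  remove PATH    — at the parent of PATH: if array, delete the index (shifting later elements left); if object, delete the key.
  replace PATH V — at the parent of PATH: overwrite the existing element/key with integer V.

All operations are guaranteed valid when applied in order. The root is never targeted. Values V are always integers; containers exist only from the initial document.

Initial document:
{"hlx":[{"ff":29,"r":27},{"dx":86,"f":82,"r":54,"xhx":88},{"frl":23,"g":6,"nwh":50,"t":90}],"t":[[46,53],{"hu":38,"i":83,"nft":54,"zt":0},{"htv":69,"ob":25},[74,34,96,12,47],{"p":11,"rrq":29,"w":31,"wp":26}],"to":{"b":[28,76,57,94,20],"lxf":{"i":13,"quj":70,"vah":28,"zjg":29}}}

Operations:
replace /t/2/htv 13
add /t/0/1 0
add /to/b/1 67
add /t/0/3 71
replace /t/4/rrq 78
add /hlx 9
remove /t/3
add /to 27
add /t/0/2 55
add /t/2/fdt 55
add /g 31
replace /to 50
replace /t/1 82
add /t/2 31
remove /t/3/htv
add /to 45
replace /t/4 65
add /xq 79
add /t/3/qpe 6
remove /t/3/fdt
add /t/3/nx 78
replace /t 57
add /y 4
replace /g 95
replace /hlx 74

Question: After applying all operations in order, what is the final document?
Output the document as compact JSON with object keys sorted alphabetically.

After op 1 (replace /t/2/htv 13): {"hlx":[{"ff":29,"r":27},{"dx":86,"f":82,"r":54,"xhx":88},{"frl":23,"g":6,"nwh":50,"t":90}],"t":[[46,53],{"hu":38,"i":83,"nft":54,"zt":0},{"htv":13,"ob":25},[74,34,96,12,47],{"p":11,"rrq":29,"w":31,"wp":26}],"to":{"b":[28,76,57,94,20],"lxf":{"i":13,"quj":70,"vah":28,"zjg":29}}}
After op 2 (add /t/0/1 0): {"hlx":[{"ff":29,"r":27},{"dx":86,"f":82,"r":54,"xhx":88},{"frl":23,"g":6,"nwh":50,"t":90}],"t":[[46,0,53],{"hu":38,"i":83,"nft":54,"zt":0},{"htv":13,"ob":25},[74,34,96,12,47],{"p":11,"rrq":29,"w":31,"wp":26}],"to":{"b":[28,76,57,94,20],"lxf":{"i":13,"quj":70,"vah":28,"zjg":29}}}
After op 3 (add /to/b/1 67): {"hlx":[{"ff":29,"r":27},{"dx":86,"f":82,"r":54,"xhx":88},{"frl":23,"g":6,"nwh":50,"t":90}],"t":[[46,0,53],{"hu":38,"i":83,"nft":54,"zt":0},{"htv":13,"ob":25},[74,34,96,12,47],{"p":11,"rrq":29,"w":31,"wp":26}],"to":{"b":[28,67,76,57,94,20],"lxf":{"i":13,"quj":70,"vah":28,"zjg":29}}}
After op 4 (add /t/0/3 71): {"hlx":[{"ff":29,"r":27},{"dx":86,"f":82,"r":54,"xhx":88},{"frl":23,"g":6,"nwh":50,"t":90}],"t":[[46,0,53,71],{"hu":38,"i":83,"nft":54,"zt":0},{"htv":13,"ob":25},[74,34,96,12,47],{"p":11,"rrq":29,"w":31,"wp":26}],"to":{"b":[28,67,76,57,94,20],"lxf":{"i":13,"quj":70,"vah":28,"zjg":29}}}
After op 5 (replace /t/4/rrq 78): {"hlx":[{"ff":29,"r":27},{"dx":86,"f":82,"r":54,"xhx":88},{"frl":23,"g":6,"nwh":50,"t":90}],"t":[[46,0,53,71],{"hu":38,"i":83,"nft":54,"zt":0},{"htv":13,"ob":25},[74,34,96,12,47],{"p":11,"rrq":78,"w":31,"wp":26}],"to":{"b":[28,67,76,57,94,20],"lxf":{"i":13,"quj":70,"vah":28,"zjg":29}}}
After op 6 (add /hlx 9): {"hlx":9,"t":[[46,0,53,71],{"hu":38,"i":83,"nft":54,"zt":0},{"htv":13,"ob":25},[74,34,96,12,47],{"p":11,"rrq":78,"w":31,"wp":26}],"to":{"b":[28,67,76,57,94,20],"lxf":{"i":13,"quj":70,"vah":28,"zjg":29}}}
After op 7 (remove /t/3): {"hlx":9,"t":[[46,0,53,71],{"hu":38,"i":83,"nft":54,"zt":0},{"htv":13,"ob":25},{"p":11,"rrq":78,"w":31,"wp":26}],"to":{"b":[28,67,76,57,94,20],"lxf":{"i":13,"quj":70,"vah":28,"zjg":29}}}
After op 8 (add /to 27): {"hlx":9,"t":[[46,0,53,71],{"hu":38,"i":83,"nft":54,"zt":0},{"htv":13,"ob":25},{"p":11,"rrq":78,"w":31,"wp":26}],"to":27}
After op 9 (add /t/0/2 55): {"hlx":9,"t":[[46,0,55,53,71],{"hu":38,"i":83,"nft":54,"zt":0},{"htv":13,"ob":25},{"p":11,"rrq":78,"w":31,"wp":26}],"to":27}
After op 10 (add /t/2/fdt 55): {"hlx":9,"t":[[46,0,55,53,71],{"hu":38,"i":83,"nft":54,"zt":0},{"fdt":55,"htv":13,"ob":25},{"p":11,"rrq":78,"w":31,"wp":26}],"to":27}
After op 11 (add /g 31): {"g":31,"hlx":9,"t":[[46,0,55,53,71],{"hu":38,"i":83,"nft":54,"zt":0},{"fdt":55,"htv":13,"ob":25},{"p":11,"rrq":78,"w":31,"wp":26}],"to":27}
After op 12 (replace /to 50): {"g":31,"hlx":9,"t":[[46,0,55,53,71],{"hu":38,"i":83,"nft":54,"zt":0},{"fdt":55,"htv":13,"ob":25},{"p":11,"rrq":78,"w":31,"wp":26}],"to":50}
After op 13 (replace /t/1 82): {"g":31,"hlx":9,"t":[[46,0,55,53,71],82,{"fdt":55,"htv":13,"ob":25},{"p":11,"rrq":78,"w":31,"wp":26}],"to":50}
After op 14 (add /t/2 31): {"g":31,"hlx":9,"t":[[46,0,55,53,71],82,31,{"fdt":55,"htv":13,"ob":25},{"p":11,"rrq":78,"w":31,"wp":26}],"to":50}
After op 15 (remove /t/3/htv): {"g":31,"hlx":9,"t":[[46,0,55,53,71],82,31,{"fdt":55,"ob":25},{"p":11,"rrq":78,"w":31,"wp":26}],"to":50}
After op 16 (add /to 45): {"g":31,"hlx":9,"t":[[46,0,55,53,71],82,31,{"fdt":55,"ob":25},{"p":11,"rrq":78,"w":31,"wp":26}],"to":45}
After op 17 (replace /t/4 65): {"g":31,"hlx":9,"t":[[46,0,55,53,71],82,31,{"fdt":55,"ob":25},65],"to":45}
After op 18 (add /xq 79): {"g":31,"hlx":9,"t":[[46,0,55,53,71],82,31,{"fdt":55,"ob":25},65],"to":45,"xq":79}
After op 19 (add /t/3/qpe 6): {"g":31,"hlx":9,"t":[[46,0,55,53,71],82,31,{"fdt":55,"ob":25,"qpe":6},65],"to":45,"xq":79}
After op 20 (remove /t/3/fdt): {"g":31,"hlx":9,"t":[[46,0,55,53,71],82,31,{"ob":25,"qpe":6},65],"to":45,"xq":79}
After op 21 (add /t/3/nx 78): {"g":31,"hlx":9,"t":[[46,0,55,53,71],82,31,{"nx":78,"ob":25,"qpe":6},65],"to":45,"xq":79}
After op 22 (replace /t 57): {"g":31,"hlx":9,"t":57,"to":45,"xq":79}
After op 23 (add /y 4): {"g":31,"hlx":9,"t":57,"to":45,"xq":79,"y":4}
After op 24 (replace /g 95): {"g":95,"hlx":9,"t":57,"to":45,"xq":79,"y":4}
After op 25 (replace /hlx 74): {"g":95,"hlx":74,"t":57,"to":45,"xq":79,"y":4}

Answer: {"g":95,"hlx":74,"t":57,"to":45,"xq":79,"y":4}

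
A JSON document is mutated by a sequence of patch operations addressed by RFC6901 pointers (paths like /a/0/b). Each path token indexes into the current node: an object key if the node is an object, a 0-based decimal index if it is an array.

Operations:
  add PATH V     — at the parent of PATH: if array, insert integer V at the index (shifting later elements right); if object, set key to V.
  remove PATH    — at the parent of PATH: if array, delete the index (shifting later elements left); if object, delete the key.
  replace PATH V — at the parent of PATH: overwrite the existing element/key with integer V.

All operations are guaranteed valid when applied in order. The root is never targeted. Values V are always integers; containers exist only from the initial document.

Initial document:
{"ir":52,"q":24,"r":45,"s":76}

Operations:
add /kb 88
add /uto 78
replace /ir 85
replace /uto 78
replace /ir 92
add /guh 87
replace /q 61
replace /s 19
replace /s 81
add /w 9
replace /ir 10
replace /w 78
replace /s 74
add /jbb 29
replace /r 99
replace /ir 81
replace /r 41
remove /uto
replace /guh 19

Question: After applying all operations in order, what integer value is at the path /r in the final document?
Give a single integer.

After op 1 (add /kb 88): {"ir":52,"kb":88,"q":24,"r":45,"s":76}
After op 2 (add /uto 78): {"ir":52,"kb":88,"q":24,"r":45,"s":76,"uto":78}
After op 3 (replace /ir 85): {"ir":85,"kb":88,"q":24,"r":45,"s":76,"uto":78}
After op 4 (replace /uto 78): {"ir":85,"kb":88,"q":24,"r":45,"s":76,"uto":78}
After op 5 (replace /ir 92): {"ir":92,"kb":88,"q":24,"r":45,"s":76,"uto":78}
After op 6 (add /guh 87): {"guh":87,"ir":92,"kb":88,"q":24,"r":45,"s":76,"uto":78}
After op 7 (replace /q 61): {"guh":87,"ir":92,"kb":88,"q":61,"r":45,"s":76,"uto":78}
After op 8 (replace /s 19): {"guh":87,"ir":92,"kb":88,"q":61,"r":45,"s":19,"uto":78}
After op 9 (replace /s 81): {"guh":87,"ir":92,"kb":88,"q":61,"r":45,"s":81,"uto":78}
After op 10 (add /w 9): {"guh":87,"ir":92,"kb":88,"q":61,"r":45,"s":81,"uto":78,"w":9}
After op 11 (replace /ir 10): {"guh":87,"ir":10,"kb":88,"q":61,"r":45,"s":81,"uto":78,"w":9}
After op 12 (replace /w 78): {"guh":87,"ir":10,"kb":88,"q":61,"r":45,"s":81,"uto":78,"w":78}
After op 13 (replace /s 74): {"guh":87,"ir":10,"kb":88,"q":61,"r":45,"s":74,"uto":78,"w":78}
After op 14 (add /jbb 29): {"guh":87,"ir":10,"jbb":29,"kb":88,"q":61,"r":45,"s":74,"uto":78,"w":78}
After op 15 (replace /r 99): {"guh":87,"ir":10,"jbb":29,"kb":88,"q":61,"r":99,"s":74,"uto":78,"w":78}
After op 16 (replace /ir 81): {"guh":87,"ir":81,"jbb":29,"kb":88,"q":61,"r":99,"s":74,"uto":78,"w":78}
After op 17 (replace /r 41): {"guh":87,"ir":81,"jbb":29,"kb":88,"q":61,"r":41,"s":74,"uto":78,"w":78}
After op 18 (remove /uto): {"guh":87,"ir":81,"jbb":29,"kb":88,"q":61,"r":41,"s":74,"w":78}
After op 19 (replace /guh 19): {"guh":19,"ir":81,"jbb":29,"kb":88,"q":61,"r":41,"s":74,"w":78}
Value at /r: 41

Answer: 41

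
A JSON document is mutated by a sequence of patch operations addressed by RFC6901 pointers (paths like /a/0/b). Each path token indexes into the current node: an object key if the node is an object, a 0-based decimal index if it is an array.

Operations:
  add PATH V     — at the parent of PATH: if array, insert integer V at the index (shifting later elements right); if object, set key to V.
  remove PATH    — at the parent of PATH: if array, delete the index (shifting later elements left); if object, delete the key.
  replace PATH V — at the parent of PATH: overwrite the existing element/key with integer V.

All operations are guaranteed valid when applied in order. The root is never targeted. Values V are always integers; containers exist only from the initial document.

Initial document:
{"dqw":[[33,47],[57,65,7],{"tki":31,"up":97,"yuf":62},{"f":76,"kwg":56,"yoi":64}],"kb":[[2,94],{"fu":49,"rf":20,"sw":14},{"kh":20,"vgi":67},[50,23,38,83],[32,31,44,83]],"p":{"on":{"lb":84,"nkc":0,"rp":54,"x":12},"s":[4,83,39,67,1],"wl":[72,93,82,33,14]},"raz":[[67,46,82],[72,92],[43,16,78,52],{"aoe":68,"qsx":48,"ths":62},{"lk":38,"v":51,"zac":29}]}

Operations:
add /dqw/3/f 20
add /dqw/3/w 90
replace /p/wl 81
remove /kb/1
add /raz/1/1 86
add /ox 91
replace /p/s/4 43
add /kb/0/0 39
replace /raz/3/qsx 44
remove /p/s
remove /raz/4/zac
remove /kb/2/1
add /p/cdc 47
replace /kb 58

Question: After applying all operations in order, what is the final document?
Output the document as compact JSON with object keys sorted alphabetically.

Answer: {"dqw":[[33,47],[57,65,7],{"tki":31,"up":97,"yuf":62},{"f":20,"kwg":56,"w":90,"yoi":64}],"kb":58,"ox":91,"p":{"cdc":47,"on":{"lb":84,"nkc":0,"rp":54,"x":12},"wl":81},"raz":[[67,46,82],[72,86,92],[43,16,78,52],{"aoe":68,"qsx":44,"ths":62},{"lk":38,"v":51}]}

Derivation:
After op 1 (add /dqw/3/f 20): {"dqw":[[33,47],[57,65,7],{"tki":31,"up":97,"yuf":62},{"f":20,"kwg":56,"yoi":64}],"kb":[[2,94],{"fu":49,"rf":20,"sw":14},{"kh":20,"vgi":67},[50,23,38,83],[32,31,44,83]],"p":{"on":{"lb":84,"nkc":0,"rp":54,"x":12},"s":[4,83,39,67,1],"wl":[72,93,82,33,14]},"raz":[[67,46,82],[72,92],[43,16,78,52],{"aoe":68,"qsx":48,"ths":62},{"lk":38,"v":51,"zac":29}]}
After op 2 (add /dqw/3/w 90): {"dqw":[[33,47],[57,65,7],{"tki":31,"up":97,"yuf":62},{"f":20,"kwg":56,"w":90,"yoi":64}],"kb":[[2,94],{"fu":49,"rf":20,"sw":14},{"kh":20,"vgi":67},[50,23,38,83],[32,31,44,83]],"p":{"on":{"lb":84,"nkc":0,"rp":54,"x":12},"s":[4,83,39,67,1],"wl":[72,93,82,33,14]},"raz":[[67,46,82],[72,92],[43,16,78,52],{"aoe":68,"qsx":48,"ths":62},{"lk":38,"v":51,"zac":29}]}
After op 3 (replace /p/wl 81): {"dqw":[[33,47],[57,65,7],{"tki":31,"up":97,"yuf":62},{"f":20,"kwg":56,"w":90,"yoi":64}],"kb":[[2,94],{"fu":49,"rf":20,"sw":14},{"kh":20,"vgi":67},[50,23,38,83],[32,31,44,83]],"p":{"on":{"lb":84,"nkc":0,"rp":54,"x":12},"s":[4,83,39,67,1],"wl":81},"raz":[[67,46,82],[72,92],[43,16,78,52],{"aoe":68,"qsx":48,"ths":62},{"lk":38,"v":51,"zac":29}]}
After op 4 (remove /kb/1): {"dqw":[[33,47],[57,65,7],{"tki":31,"up":97,"yuf":62},{"f":20,"kwg":56,"w":90,"yoi":64}],"kb":[[2,94],{"kh":20,"vgi":67},[50,23,38,83],[32,31,44,83]],"p":{"on":{"lb":84,"nkc":0,"rp":54,"x":12},"s":[4,83,39,67,1],"wl":81},"raz":[[67,46,82],[72,92],[43,16,78,52],{"aoe":68,"qsx":48,"ths":62},{"lk":38,"v":51,"zac":29}]}
After op 5 (add /raz/1/1 86): {"dqw":[[33,47],[57,65,7],{"tki":31,"up":97,"yuf":62},{"f":20,"kwg":56,"w":90,"yoi":64}],"kb":[[2,94],{"kh":20,"vgi":67},[50,23,38,83],[32,31,44,83]],"p":{"on":{"lb":84,"nkc":0,"rp":54,"x":12},"s":[4,83,39,67,1],"wl":81},"raz":[[67,46,82],[72,86,92],[43,16,78,52],{"aoe":68,"qsx":48,"ths":62},{"lk":38,"v":51,"zac":29}]}
After op 6 (add /ox 91): {"dqw":[[33,47],[57,65,7],{"tki":31,"up":97,"yuf":62},{"f":20,"kwg":56,"w":90,"yoi":64}],"kb":[[2,94],{"kh":20,"vgi":67},[50,23,38,83],[32,31,44,83]],"ox":91,"p":{"on":{"lb":84,"nkc":0,"rp":54,"x":12},"s":[4,83,39,67,1],"wl":81},"raz":[[67,46,82],[72,86,92],[43,16,78,52],{"aoe":68,"qsx":48,"ths":62},{"lk":38,"v":51,"zac":29}]}
After op 7 (replace /p/s/4 43): {"dqw":[[33,47],[57,65,7],{"tki":31,"up":97,"yuf":62},{"f":20,"kwg":56,"w":90,"yoi":64}],"kb":[[2,94],{"kh":20,"vgi":67},[50,23,38,83],[32,31,44,83]],"ox":91,"p":{"on":{"lb":84,"nkc":0,"rp":54,"x":12},"s":[4,83,39,67,43],"wl":81},"raz":[[67,46,82],[72,86,92],[43,16,78,52],{"aoe":68,"qsx":48,"ths":62},{"lk":38,"v":51,"zac":29}]}
After op 8 (add /kb/0/0 39): {"dqw":[[33,47],[57,65,7],{"tki":31,"up":97,"yuf":62},{"f":20,"kwg":56,"w":90,"yoi":64}],"kb":[[39,2,94],{"kh":20,"vgi":67},[50,23,38,83],[32,31,44,83]],"ox":91,"p":{"on":{"lb":84,"nkc":0,"rp":54,"x":12},"s":[4,83,39,67,43],"wl":81},"raz":[[67,46,82],[72,86,92],[43,16,78,52],{"aoe":68,"qsx":48,"ths":62},{"lk":38,"v":51,"zac":29}]}
After op 9 (replace /raz/3/qsx 44): {"dqw":[[33,47],[57,65,7],{"tki":31,"up":97,"yuf":62},{"f":20,"kwg":56,"w":90,"yoi":64}],"kb":[[39,2,94],{"kh":20,"vgi":67},[50,23,38,83],[32,31,44,83]],"ox":91,"p":{"on":{"lb":84,"nkc":0,"rp":54,"x":12},"s":[4,83,39,67,43],"wl":81},"raz":[[67,46,82],[72,86,92],[43,16,78,52],{"aoe":68,"qsx":44,"ths":62},{"lk":38,"v":51,"zac":29}]}
After op 10 (remove /p/s): {"dqw":[[33,47],[57,65,7],{"tki":31,"up":97,"yuf":62},{"f":20,"kwg":56,"w":90,"yoi":64}],"kb":[[39,2,94],{"kh":20,"vgi":67},[50,23,38,83],[32,31,44,83]],"ox":91,"p":{"on":{"lb":84,"nkc":0,"rp":54,"x":12},"wl":81},"raz":[[67,46,82],[72,86,92],[43,16,78,52],{"aoe":68,"qsx":44,"ths":62},{"lk":38,"v":51,"zac":29}]}
After op 11 (remove /raz/4/zac): {"dqw":[[33,47],[57,65,7],{"tki":31,"up":97,"yuf":62},{"f":20,"kwg":56,"w":90,"yoi":64}],"kb":[[39,2,94],{"kh":20,"vgi":67},[50,23,38,83],[32,31,44,83]],"ox":91,"p":{"on":{"lb":84,"nkc":0,"rp":54,"x":12},"wl":81},"raz":[[67,46,82],[72,86,92],[43,16,78,52],{"aoe":68,"qsx":44,"ths":62},{"lk":38,"v":51}]}
After op 12 (remove /kb/2/1): {"dqw":[[33,47],[57,65,7],{"tki":31,"up":97,"yuf":62},{"f":20,"kwg":56,"w":90,"yoi":64}],"kb":[[39,2,94],{"kh":20,"vgi":67},[50,38,83],[32,31,44,83]],"ox":91,"p":{"on":{"lb":84,"nkc":0,"rp":54,"x":12},"wl":81},"raz":[[67,46,82],[72,86,92],[43,16,78,52],{"aoe":68,"qsx":44,"ths":62},{"lk":38,"v":51}]}
After op 13 (add /p/cdc 47): {"dqw":[[33,47],[57,65,7],{"tki":31,"up":97,"yuf":62},{"f":20,"kwg":56,"w":90,"yoi":64}],"kb":[[39,2,94],{"kh":20,"vgi":67},[50,38,83],[32,31,44,83]],"ox":91,"p":{"cdc":47,"on":{"lb":84,"nkc":0,"rp":54,"x":12},"wl":81},"raz":[[67,46,82],[72,86,92],[43,16,78,52],{"aoe":68,"qsx":44,"ths":62},{"lk":38,"v":51}]}
After op 14 (replace /kb 58): {"dqw":[[33,47],[57,65,7],{"tki":31,"up":97,"yuf":62},{"f":20,"kwg":56,"w":90,"yoi":64}],"kb":58,"ox":91,"p":{"cdc":47,"on":{"lb":84,"nkc":0,"rp":54,"x":12},"wl":81},"raz":[[67,46,82],[72,86,92],[43,16,78,52],{"aoe":68,"qsx":44,"ths":62},{"lk":38,"v":51}]}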